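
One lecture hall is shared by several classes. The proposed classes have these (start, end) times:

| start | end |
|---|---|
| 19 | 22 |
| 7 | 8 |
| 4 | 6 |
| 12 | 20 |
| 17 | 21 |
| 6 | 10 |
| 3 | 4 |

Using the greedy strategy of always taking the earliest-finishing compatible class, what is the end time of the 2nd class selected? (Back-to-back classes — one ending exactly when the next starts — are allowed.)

Greedy by earliest finish: after sorting by end time, pick each interval compatible with the last pick.
Sorted by end: (3,4)  (4,6)  (7,8)  (6,10)  (12,20)  (17,21)  (19,22)
take (3,4); take (4,6); take (7,8); take (12,20).
Selected: (3,4) (4,6) (7,8) (12,20)

6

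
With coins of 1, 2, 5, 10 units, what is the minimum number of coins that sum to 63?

8

63 − 6×10→3 − 1×2→1 − 1×1→0
Total coins = 6 + 1 + 1 = 8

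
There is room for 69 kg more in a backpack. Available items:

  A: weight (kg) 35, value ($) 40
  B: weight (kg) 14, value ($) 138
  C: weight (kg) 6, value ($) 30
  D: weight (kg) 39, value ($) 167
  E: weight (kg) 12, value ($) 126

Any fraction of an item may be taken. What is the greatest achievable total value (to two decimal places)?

Greedy by value/weight ratio, highest first.
Order: E (126/12=10.50) > B (138/14=9.86) > C (30/6=5.00) > D (167/39=4.28) > A (40/35=1.14)
Fill: take E (12 @ 126) → take B (14 @ 138) → take C (6 @ 30) → take 37/39 of D → 158.44; 69/69 used.
Total value = 452.44

452.44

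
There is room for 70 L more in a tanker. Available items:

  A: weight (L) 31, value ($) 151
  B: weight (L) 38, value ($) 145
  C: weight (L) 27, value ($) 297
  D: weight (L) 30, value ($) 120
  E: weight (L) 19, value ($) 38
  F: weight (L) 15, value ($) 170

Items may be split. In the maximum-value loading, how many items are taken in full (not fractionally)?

2

Sort by value per unit weight and fill in that order.
Order: F (170/15=11.33) > C (297/27=11.00) > A (151/31=4.87) > D (120/30=4.00) > B (145/38=3.82) > E (38/19=2.00)
Fill: take F (15 @ 170) → take C (27 @ 297) → take 28/31 of A → 136.39; 70/70 used.
2 item(s) taken whole; one partial (take 28/31 of A).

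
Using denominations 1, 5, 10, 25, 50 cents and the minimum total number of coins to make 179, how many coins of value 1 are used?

4

Greedy: take as many of the largest coin as possible, then repeat with the remainder.
179 = 3×50 + 1×25 + 4×1
Count of 1: 4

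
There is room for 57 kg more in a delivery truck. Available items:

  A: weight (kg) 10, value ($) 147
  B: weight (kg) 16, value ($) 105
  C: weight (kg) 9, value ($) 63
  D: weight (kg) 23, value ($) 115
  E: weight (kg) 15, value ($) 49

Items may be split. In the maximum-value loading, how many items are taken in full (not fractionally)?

3

Greedy by value/weight ratio, highest first.
Order: A (147/10=14.70) > C (63/9=7.00) > B (105/16=6.56) > D (115/23=5.00) > E (49/15=3.27)
Fill: take A (10 @ 147) → take C (9 @ 63) → take B (16 @ 105) → take 22/23 of D → 110.00; 57/57 used.
3 item(s) taken whole; one partial (take 22/23 of D).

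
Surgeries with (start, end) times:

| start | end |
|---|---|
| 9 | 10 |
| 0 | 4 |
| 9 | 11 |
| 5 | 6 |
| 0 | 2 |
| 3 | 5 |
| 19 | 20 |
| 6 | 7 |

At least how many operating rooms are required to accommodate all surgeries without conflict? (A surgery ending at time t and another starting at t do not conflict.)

2

The answer is the maximum number of intervals overlapping at any instant.
starts: [0, 0, 3, 5, 6, 9, 9, 19]
ends:   [2, 4, 5, 6, 7, 10, 11, 20]
s0→1 s0→2  — peak 2.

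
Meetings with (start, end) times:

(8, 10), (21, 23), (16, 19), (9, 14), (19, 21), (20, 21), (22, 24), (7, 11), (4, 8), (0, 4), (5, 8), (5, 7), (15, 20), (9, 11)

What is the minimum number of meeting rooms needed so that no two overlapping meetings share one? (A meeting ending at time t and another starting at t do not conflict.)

4

starts: [0, 4, 5, 5, 7, 8, 9, 9, 15, 16, 19, 20, 21, 22]
ends:   [4, 7, 8, 8, 10, 11, 11, 14, 19, 20, 21, 21, 23, 24]
s0→1 e4→0 s4→1 s5→2 s5→3 e7→2 s7→3 e8→2 e8→1 s8→2 s9→3 s9→4  — peak 4.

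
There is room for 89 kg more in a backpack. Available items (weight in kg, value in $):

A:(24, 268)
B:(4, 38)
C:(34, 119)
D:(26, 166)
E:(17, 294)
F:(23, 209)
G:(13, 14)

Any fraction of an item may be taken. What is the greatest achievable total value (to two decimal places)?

943.08

Ratios (sorted): E 17.29, A 11.17, B 9.50, F 9.09, D 6.38, C 3.50, G 1.08
take E (17 @ 294); take A (24 @ 268); take B (4 @ 38); take F (23 @ 209); take 21/26 of D → 134.08. Capacity used 89/89.
Total value = 943.08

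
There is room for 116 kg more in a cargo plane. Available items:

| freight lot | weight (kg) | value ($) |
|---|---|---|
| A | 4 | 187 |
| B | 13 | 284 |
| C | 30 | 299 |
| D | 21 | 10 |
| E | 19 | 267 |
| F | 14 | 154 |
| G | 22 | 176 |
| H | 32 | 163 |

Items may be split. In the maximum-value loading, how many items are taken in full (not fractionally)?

6

Ratios (sorted): A 46.75, B 21.85, E 14.05, F 11.00, C 9.97, G 8.00, H 5.09, D 0.48
take A (4 @ 187); take B (13 @ 284); take E (19 @ 267); take F (14 @ 154); take C (30 @ 299); take G (22 @ 176); take 14/32 of H → 71.31. Capacity used 116/116.
6 item(s) taken whole; one partial (take 14/32 of H).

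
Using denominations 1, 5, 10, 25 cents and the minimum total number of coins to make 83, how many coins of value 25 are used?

83 = 3×25 + 1×5 + 3×1
Count of 25: 3

3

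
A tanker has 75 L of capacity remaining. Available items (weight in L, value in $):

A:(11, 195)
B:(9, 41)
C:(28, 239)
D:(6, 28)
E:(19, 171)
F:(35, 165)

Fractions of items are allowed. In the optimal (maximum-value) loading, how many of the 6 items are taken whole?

Greedy by value/weight ratio, highest first.
Order: A (195/11=17.73) > E (171/19=9.00) > C (239/28=8.54) > F (165/35=4.71) > D (28/6=4.67) > B (41/9=4.56)
Fill: take A (11 @ 195) → take E (19 @ 171) → take C (28 @ 239) → take 17/35 of F → 80.14; 75/75 used.
3 item(s) taken whole; one partial (take 17/35 of F).

3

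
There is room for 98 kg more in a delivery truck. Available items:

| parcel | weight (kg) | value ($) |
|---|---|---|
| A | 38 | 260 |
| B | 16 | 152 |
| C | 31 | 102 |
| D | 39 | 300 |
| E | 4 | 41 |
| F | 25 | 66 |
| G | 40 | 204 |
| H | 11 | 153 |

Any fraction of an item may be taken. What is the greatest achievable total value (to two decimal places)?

837.58

Order: H (153/11=13.91) > E (41/4=10.25) > B (152/16=9.50) > D (300/39=7.69) > A (260/38=6.84) > G (204/40=5.10) > C (102/31=3.29) > F (66/25=2.64)
Fill: take H (11 @ 153) → take E (4 @ 41) → take B (16 @ 152) → take D (39 @ 300) → take 28/38 of A → 191.58; 98/98 used.
Total value = 837.58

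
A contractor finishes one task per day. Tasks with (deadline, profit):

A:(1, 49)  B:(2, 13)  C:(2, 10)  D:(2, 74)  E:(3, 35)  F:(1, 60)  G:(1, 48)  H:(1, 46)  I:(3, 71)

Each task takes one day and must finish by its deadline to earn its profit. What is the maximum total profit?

205

Profit order: D=74 I=71 F=60 A=49 G=48 H=46 E=35 B=13 C=10
Assign: D→slot 2, I→slot 3, F→slot 1, A skipped, G skipped, H skipped, E skipped, B skipped, C skipped.
Slots: [1:F] [2:D] [3:I]
Profit = 60 + 74 + 71 = 205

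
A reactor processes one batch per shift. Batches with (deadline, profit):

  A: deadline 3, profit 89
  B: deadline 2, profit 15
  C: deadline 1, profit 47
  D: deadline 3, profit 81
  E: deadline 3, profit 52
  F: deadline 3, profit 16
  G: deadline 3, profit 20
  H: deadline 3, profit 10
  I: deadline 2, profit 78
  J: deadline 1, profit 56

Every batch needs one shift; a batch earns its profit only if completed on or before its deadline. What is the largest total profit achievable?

By profit: A(d3,89), D(d3,81), I(d2,78), J(d1,56), E(d3,52), C(d1,47), G(d3,20), F(d3,16), B(d2,15), H(d3,10)
A→slot 3; D→slot 2; I→slot 1; J skipped; E skipped; C skipped; G skipped; F skipped; B skipped; H skipped.
Profit = 78 + 81 + 89 = 248

248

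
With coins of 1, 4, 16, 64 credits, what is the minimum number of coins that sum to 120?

6

Greedy: take as many of the largest coin as possible, then repeat with the remainder.
120 = 1×64 + 3×16 + 2×4
Total coins = 1 + 3 + 2 = 6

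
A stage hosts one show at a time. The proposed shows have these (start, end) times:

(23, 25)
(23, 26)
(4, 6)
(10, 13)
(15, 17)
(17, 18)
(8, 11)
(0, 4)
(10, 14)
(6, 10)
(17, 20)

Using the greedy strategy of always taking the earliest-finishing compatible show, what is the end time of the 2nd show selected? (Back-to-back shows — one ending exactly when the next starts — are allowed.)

Sorted by end: (0,4)  (4,6)  (6,10)  (8,11)  (10,13)  (10,14)  (15,17)  (17,18)  (17,20)  (23,25)  (23,26)
take (0,4); take (4,6); take (6,10); take (10,13); take (15,17); take (17,18); take (23,25).
Selected: (0,4) (4,6) (6,10) (10,13) (15,17) (17,18) (23,25)

6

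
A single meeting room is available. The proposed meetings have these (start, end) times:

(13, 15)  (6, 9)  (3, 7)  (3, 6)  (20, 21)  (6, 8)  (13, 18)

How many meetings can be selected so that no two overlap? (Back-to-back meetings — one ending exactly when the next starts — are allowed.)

Sorted by end: (3,6)  (3,7)  (6,8)  (6,9)  (13,15)  (13,18)  (20,21)
take (3,6); take (6,8); take (13,15); take (20,21).
Selected 4 meetings.

4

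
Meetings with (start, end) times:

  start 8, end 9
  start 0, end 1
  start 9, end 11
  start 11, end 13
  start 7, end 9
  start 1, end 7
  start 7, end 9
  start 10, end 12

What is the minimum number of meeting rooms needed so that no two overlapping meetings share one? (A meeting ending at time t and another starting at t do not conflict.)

Count concurrent intervals with a sweep; the peak is the room count.
Events (time:±→running): 0:+→1 1:-→0 1:+→1 7:-→0 7:+→1 7:+→2 8:+→3 … peak 3.

3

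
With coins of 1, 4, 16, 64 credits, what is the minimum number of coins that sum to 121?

Greedy: take as many of the largest coin as possible, then repeat with the remainder.
121 − 1×64→57 − 3×16→9 − 2×4→1 − 1×1→0
Total coins = 1 + 3 + 2 + 1 = 7

7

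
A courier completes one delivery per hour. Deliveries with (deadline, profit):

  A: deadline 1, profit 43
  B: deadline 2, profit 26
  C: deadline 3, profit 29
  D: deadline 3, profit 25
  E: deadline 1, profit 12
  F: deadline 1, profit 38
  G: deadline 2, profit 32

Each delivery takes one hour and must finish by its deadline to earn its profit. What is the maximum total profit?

104

By profit: A(d1,43), F(d1,38), G(d2,32), C(d3,29), B(d2,26), D(d3,25), E(d1,12)
A→slot 1; F skipped; G→slot 2; C→slot 3; B skipped; D skipped; E skipped.
Profit = 43 + 32 + 29 = 104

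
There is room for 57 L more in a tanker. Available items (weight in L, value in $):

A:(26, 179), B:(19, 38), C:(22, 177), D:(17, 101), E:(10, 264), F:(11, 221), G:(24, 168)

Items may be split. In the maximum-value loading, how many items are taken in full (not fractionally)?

3

Greedy by value/weight ratio, highest first.
Order: E (264/10=26.40) > F (221/11=20.09) > C (177/22=8.05) > G (168/24=7.00) > A (179/26=6.88) > D (101/17=5.94) > B (38/19=2.00)
Fill: take E (10 @ 264) → take F (11 @ 221) → take C (22 @ 177) → take 14/24 of G → 98.00; 57/57 used.
3 item(s) taken whole; one partial (take 14/24 of G).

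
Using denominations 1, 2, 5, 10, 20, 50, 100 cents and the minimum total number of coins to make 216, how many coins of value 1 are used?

Greedy: take as many of the largest coin as possible, then repeat with the remainder.
216 = 2×100 + 1×10 + 1×5 + 1×1
Count of 1: 1

1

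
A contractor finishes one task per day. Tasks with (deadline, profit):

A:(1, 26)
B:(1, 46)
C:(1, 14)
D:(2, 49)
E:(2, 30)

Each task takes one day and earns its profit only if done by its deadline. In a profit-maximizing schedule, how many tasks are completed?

2

Take jobs in profit order; each goes to the latest open slot no later than its deadline.
By profit: D(d2,49), B(d1,46), E(d2,30), A(d1,26), C(d1,14)
D→slot 2; B→slot 1; E skipped; A skipped; C skipped.
2 of 5 scheduled.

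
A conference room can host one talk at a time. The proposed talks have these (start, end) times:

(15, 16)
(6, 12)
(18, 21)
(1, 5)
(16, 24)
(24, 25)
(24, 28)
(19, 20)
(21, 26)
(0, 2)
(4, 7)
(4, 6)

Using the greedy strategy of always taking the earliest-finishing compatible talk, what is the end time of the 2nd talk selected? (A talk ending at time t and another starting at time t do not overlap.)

Sort by end time and greedily take each interval whose start is ≥ the last chosen end.
Sorted by end: (0,2)  (1,5)  (4,6)  (4,7)  (6,12)  (15,16)  (19,20)  (18,21)  (16,24)  (24,25)  (21,26)  (24,28)
take (0,2); skip (1,5); take (4,6); take (6,12); take (15,16); take (19,20); take (24,25); skip (24,28).
Selected: (0,2) (4,6) (6,12) (15,16) (19,20) (24,25)

6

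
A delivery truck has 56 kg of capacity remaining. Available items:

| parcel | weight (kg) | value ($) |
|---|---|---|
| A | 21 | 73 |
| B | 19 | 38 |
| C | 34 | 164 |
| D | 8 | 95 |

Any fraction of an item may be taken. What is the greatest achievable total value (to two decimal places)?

Greedy by value/weight ratio, highest first.
Ratios (sorted): D 11.88, C 4.82, A 3.48, B 2.00
take D (8 @ 95); take C (34 @ 164); take 14/21 of A → 48.67. Capacity used 56/56.
Total value = 307.67

307.67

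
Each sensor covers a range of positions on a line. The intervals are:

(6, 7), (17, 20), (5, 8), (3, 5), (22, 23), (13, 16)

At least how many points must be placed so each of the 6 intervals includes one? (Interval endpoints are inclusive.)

Process intervals by earliest right end; each time one isn't hit yet, stab at its right endpoint.
Sorted: [3,5] [6,7] [5,8] [13,16] [17,20] [22,23]
{[3,5]} hit by 5; {[6,7],[5,8]} hit by 7; {[13,16]} hit by 16; {[17,20]} hit by 20; {[22,23]} hit by 23.
Points: 5, 7, 16, 20, 23 (5 total).

5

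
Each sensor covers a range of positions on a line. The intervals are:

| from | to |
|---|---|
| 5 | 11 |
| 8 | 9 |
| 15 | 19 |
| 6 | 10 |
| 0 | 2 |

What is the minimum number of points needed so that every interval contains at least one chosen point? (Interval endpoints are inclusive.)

Sort by right endpoint; whenever an interval is uncovered, place a point at its right end.
Sorted: [0,2] [8,9] [6,10] [5,11] [15,19]
{[0,2]} hit by 2; {[8,9],[6,10],[5,11]} hit by 9; {[15,19]} hit by 19.
Points: 2, 9, 19 (3 total).

3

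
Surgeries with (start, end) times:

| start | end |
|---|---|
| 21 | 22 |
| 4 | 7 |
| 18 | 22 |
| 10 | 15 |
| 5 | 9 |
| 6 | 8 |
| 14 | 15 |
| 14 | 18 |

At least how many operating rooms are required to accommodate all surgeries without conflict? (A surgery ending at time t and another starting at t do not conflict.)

3

Count concurrent intervals with a sweep; the peak is the room count.
Events (time:±→running): 4:+→1 5:+→2 6:+→3 … peak 3.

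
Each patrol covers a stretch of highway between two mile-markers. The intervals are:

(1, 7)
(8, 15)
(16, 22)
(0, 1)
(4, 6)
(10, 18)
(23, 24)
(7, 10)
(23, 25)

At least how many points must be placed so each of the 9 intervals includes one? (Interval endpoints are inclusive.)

Sorted: [0,1] [4,6] [1,7] [7,10] [8,15] [10,18] [16,22] [23,24] [23,25]
{[0,1]} hit by 1; {[4,6],[1,7]} hit by 6; {[7,10],[8,15],[10,18]} hit by 10; {[16,22]} hit by 22; {[23,24],[23,25]} hit by 24.
Points: 1, 6, 10, 22, 24 (5 total).

5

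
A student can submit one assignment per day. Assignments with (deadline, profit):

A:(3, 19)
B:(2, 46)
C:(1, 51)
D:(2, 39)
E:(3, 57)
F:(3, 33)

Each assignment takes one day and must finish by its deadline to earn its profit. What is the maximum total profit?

Take jobs in profit order; each goes to the latest open slot no later than its deadline.
Profit order: E=57 C=51 B=46 D=39 F=33 A=19
Assign: E→slot 3, C→slot 1, B→slot 2, D skipped, F skipped, A skipped.
Slots: [1:C] [2:B] [3:E]
Profit = 51 + 46 + 57 = 154

154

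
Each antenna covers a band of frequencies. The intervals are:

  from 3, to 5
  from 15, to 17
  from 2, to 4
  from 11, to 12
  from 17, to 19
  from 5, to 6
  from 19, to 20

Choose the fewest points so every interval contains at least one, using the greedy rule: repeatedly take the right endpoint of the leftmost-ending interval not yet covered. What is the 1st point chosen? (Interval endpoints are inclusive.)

4

Sorted: [2,4] [3,5] [5,6] [11,12] [15,17] [17,19] [19,20]
{[2,4],[3,5]} hit by 4; {[5,6]} hit by 6; {[11,12]} hit by 12; {[15,17],[17,19]} hit by 17; {[19,20]} hit by 20.
Points: 4, 6, 12, 17, 20 (5 total).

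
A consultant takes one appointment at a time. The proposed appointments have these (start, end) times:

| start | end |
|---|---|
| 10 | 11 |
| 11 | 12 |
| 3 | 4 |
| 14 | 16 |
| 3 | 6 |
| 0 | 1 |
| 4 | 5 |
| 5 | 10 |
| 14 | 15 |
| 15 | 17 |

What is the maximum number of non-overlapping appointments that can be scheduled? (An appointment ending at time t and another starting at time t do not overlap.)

8

By end time: (0,1), (3,4), (4,5), (3,6), (5,10), (10,11), (11,12), (14,15), (14,16), (15,17).
Pick (0,1); next start ≥ 1 → (3,4); next start ≥ 4 → (4,5); next start ≥ 5 → (5,10); next start ≥ 10 → (10,11); next start ≥ 11 → (11,12); next start ≥ 12 → (14,15); next start ≥ 15 → (15,17).
Selected 8 appointments.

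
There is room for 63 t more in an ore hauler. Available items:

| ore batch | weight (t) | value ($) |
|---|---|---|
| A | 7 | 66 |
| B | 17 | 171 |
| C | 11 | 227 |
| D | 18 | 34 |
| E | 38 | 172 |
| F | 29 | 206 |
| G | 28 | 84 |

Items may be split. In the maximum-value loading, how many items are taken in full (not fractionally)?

Order: C (227/11=20.64) > B (171/17=10.06) > A (66/7=9.43) > F (206/29=7.10) > E (172/38=4.53) > G (84/28=3.00) > D (34/18=1.89)
Fill: take C (11 @ 227) → take B (17 @ 171) → take A (7 @ 66) → take 28/29 of F → 198.90; 63/63 used.
3 item(s) taken whole; one partial (take 28/29 of F).

3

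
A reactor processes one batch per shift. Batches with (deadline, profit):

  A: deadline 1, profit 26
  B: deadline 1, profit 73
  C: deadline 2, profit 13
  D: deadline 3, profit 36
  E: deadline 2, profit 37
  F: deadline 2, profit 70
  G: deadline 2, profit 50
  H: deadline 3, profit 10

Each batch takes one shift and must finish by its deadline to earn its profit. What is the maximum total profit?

Profit order: B=73 F=70 G=50 E=37 D=36 A=26 C=13 H=10
Assign: B→slot 1, F→slot 2, G skipped, E skipped, D→slot 3, A skipped, C skipped, H skipped.
Slots: [1:B] [2:F] [3:D]
Profit = 73 + 70 + 36 = 179

179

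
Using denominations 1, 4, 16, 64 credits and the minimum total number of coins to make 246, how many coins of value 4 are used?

1

Greedy: take as many of the largest coin as possible, then repeat with the remainder.
246 = 3×64 + 3×16 + 1×4 + 2×1
Count of 4: 1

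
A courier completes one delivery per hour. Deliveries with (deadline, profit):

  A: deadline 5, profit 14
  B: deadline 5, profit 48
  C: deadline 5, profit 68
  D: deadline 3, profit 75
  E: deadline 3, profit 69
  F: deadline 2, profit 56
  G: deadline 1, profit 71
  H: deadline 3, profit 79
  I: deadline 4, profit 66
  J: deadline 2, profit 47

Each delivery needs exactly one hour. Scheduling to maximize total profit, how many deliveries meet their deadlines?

5

Profit order: H=79 D=75 G=71 E=69 C=68 I=66 F=56 B=48 J=47 A=14
Assign: H→slot 3, D→slot 2, G→slot 1, E skipped, C→slot 5, I→slot 4, F skipped, B skipped, J skipped, A skipped.
Slots: [1:G] [2:D] [3:H] [4:I] [5:C]
5 of 10 scheduled.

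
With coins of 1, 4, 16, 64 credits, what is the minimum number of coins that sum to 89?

5

Use the largest denomination that fits, subtract, and repeat.
89 = 1×64 + 1×16 + 2×4 + 1×1
Total coins = 1 + 1 + 2 + 1 = 5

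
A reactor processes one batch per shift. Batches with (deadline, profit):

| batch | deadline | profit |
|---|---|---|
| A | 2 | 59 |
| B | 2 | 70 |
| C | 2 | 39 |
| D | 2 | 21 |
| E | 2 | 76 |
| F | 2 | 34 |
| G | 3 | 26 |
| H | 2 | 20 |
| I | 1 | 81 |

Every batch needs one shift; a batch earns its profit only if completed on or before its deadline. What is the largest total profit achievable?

183

Sort by profit descending; place each in the latest free slot ≤ its deadline.
Profit order: I=81 E=76 B=70 A=59 C=39 F=34 G=26 D=21 H=20
Assign: I→slot 1, E→slot 2, B skipped, A skipped, C skipped, F skipped, G→slot 3, D skipped, H skipped.
Slots: [1:I] [2:E] [3:G]
Profit = 81 + 76 + 26 = 183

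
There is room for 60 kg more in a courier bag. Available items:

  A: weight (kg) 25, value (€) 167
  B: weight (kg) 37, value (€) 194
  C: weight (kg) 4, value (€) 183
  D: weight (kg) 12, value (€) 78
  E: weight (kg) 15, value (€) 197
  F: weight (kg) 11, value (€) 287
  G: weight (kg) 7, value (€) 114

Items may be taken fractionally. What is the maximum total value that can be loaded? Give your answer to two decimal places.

Sort by value per unit weight and fill in that order.
Ratios (sorted): C 45.75, F 26.09, G 16.29, E 13.13, A 6.68, D 6.50, B 5.24
take C (4 @ 183); take F (11 @ 287); take G (7 @ 114); take E (15 @ 197); take 23/25 of A → 153.64. Capacity used 60/60.
Total value = 934.64

934.64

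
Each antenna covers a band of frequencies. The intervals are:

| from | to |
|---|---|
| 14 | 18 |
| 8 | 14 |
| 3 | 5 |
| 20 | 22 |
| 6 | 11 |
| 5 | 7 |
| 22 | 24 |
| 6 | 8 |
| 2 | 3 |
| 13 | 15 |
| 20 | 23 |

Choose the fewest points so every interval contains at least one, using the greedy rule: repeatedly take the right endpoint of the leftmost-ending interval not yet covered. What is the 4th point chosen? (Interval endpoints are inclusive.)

22

Process intervals by earliest right end; each time one isn't hit yet, stab at its right endpoint.
By right end: [2,3]  [3,5]  [5,7]  [6,8]  [6,11]  [8,14]  [13,15]  [14,18]  [20,22]  [20,23]  [22,24]
[2,3] uncovered → point at 3; [5,7] uncovered → point at 7; [8,14] uncovered → point at 14; [20,22] uncovered → point at 22.
Points: 3, 7, 14, 22 (4 total).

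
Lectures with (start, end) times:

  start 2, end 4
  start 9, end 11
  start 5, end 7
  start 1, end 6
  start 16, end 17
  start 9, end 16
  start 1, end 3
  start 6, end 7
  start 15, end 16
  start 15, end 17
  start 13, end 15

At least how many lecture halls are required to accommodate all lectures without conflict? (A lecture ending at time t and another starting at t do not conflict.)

3

Count concurrent intervals with a sweep; the peak is the room count.
starts: [1, 1, 2, 5, 6, 9, 9, 13, 15, 15, 16]
ends:   [3, 4, 6, 7, 7, 11, 15, 16, 16, 17, 17]
s1→1 s1→2 s2→3  — peak 3.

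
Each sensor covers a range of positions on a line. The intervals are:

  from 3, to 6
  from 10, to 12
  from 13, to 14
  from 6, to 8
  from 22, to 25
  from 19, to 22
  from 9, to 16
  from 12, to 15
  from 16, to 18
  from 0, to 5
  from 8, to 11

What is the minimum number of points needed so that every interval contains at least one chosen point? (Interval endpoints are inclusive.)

6

By right end: [0,5]  [3,6]  [6,8]  [8,11]  [10,12]  [13,14]  [12,15]  [9,16]  [16,18]  [19,22]  [22,25]
[0,5] uncovered → point at 5; [6,8] uncovered → point at 8; [10,12] uncovered → point at 12; [13,14] uncovered → point at 14; [16,18] uncovered → point at 18; [19,22] uncovered → point at 22.
Points: 5, 8, 12, 14, 18, 22 (6 total).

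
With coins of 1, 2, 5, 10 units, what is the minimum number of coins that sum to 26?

4

26 = 2×10 + 1×5 + 1×1
Total coins = 2 + 1 + 1 = 4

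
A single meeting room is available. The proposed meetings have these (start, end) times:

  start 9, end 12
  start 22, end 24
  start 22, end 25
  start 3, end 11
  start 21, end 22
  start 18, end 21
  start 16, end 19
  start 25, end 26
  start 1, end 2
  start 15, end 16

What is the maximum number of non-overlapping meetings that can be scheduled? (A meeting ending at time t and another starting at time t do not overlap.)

Sort by end time and greedily take each interval whose start is ≥ the last chosen end.
Sorted by end: (1,2)  (3,11)  (9,12)  (15,16)  (16,19)  (18,21)  (21,22)  (22,24)  (22,25)  (25,26)
take (1,2); take (3,11); skip (9,12); take (15,16); take (16,19); take (21,22); take (22,24); skip (22,25); take (25,26).
Selected 7 meetings.

7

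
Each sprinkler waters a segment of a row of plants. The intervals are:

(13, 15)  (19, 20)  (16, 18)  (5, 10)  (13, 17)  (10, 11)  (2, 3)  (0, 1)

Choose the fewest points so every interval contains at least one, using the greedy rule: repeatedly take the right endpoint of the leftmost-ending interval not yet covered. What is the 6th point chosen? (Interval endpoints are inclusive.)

By right end: [0,1]  [2,3]  [5,10]  [10,11]  [13,15]  [13,17]  [16,18]  [19,20]
[0,1] uncovered → point at 1; [2,3] uncovered → point at 3; [5,10] uncovered → point at 10; [13,15] uncovered → point at 15; [16,18] uncovered → point at 18; [19,20] uncovered → point at 20.
Points: 1, 3, 10, 15, 18, 20 (6 total).

20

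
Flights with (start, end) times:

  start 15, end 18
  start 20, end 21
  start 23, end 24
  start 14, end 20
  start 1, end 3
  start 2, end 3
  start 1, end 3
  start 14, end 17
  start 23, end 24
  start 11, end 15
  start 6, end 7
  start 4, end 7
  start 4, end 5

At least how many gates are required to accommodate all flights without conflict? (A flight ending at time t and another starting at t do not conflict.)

starts: [1, 1, 2, 4, 4, 6, 11, 14, 14, 15, 20, 23, 23]
ends:   [3, 3, 3, 5, 7, 7, 15, 17, 18, 20, 21, 24, 24]
s1→1 s1→2 s2→3  — peak 3.

3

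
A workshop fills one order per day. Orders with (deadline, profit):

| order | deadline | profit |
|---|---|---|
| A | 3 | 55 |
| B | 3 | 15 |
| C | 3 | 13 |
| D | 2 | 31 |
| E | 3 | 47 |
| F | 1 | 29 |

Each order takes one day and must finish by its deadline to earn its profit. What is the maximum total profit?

133

By profit: A(d3,55), E(d3,47), D(d2,31), F(d1,29), B(d3,15), C(d3,13)
A→slot 3; E→slot 2; D→slot 1; F skipped; B skipped; C skipped.
Profit = 31 + 47 + 55 = 133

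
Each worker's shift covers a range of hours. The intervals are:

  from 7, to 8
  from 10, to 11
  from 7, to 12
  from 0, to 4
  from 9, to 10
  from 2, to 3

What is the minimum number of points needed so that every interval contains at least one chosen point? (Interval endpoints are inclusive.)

By right end: [2,3]  [0,4]  [7,8]  [9,10]  [10,11]  [7,12]
[2,3] uncovered → point at 3; [7,8] uncovered → point at 8; [9,10] uncovered → point at 10.
Points: 3, 8, 10 (3 total).

3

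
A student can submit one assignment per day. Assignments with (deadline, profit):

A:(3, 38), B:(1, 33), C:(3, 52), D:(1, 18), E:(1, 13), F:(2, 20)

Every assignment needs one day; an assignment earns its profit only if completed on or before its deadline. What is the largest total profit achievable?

123

Take jobs in profit order; each goes to the latest open slot no later than its deadline.
By profit: C(d3,52), A(d3,38), B(d1,33), F(d2,20), D(d1,18), E(d1,13)
C→slot 3; A→slot 2; B→slot 1; F skipped; D skipped; E skipped.
Profit = 33 + 38 + 52 = 123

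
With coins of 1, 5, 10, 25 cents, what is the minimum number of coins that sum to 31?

3

Greedy: take as many of the largest coin as possible, then repeat with the remainder.
31 = 1×25 + 1×5 + 1×1
Total coins = 1 + 1 + 1 = 3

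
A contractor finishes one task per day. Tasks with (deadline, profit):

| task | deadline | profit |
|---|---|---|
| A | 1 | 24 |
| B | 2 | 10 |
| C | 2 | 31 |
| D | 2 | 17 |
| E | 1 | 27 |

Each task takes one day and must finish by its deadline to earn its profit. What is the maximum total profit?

58

Take jobs in profit order; each goes to the latest open slot no later than its deadline.
Profit order: C=31 E=27 A=24 D=17 B=10
Assign: C→slot 2, E→slot 1, A skipped, D skipped, B skipped.
Slots: [1:E] [2:C]
Profit = 27 + 31 = 58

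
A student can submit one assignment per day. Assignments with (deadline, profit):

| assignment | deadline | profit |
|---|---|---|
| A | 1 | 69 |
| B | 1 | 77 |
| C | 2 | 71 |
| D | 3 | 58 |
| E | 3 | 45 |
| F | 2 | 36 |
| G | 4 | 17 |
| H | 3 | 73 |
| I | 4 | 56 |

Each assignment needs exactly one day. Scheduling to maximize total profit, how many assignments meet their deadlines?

By profit: B(d1,77), H(d3,73), C(d2,71), A(d1,69), D(d3,58), I(d4,56), E(d3,45), F(d2,36), G(d4,17)
B→slot 1; H→slot 3; C→slot 2; A skipped; D skipped; I→slot 4; E skipped; F skipped; G skipped.
4 of 9 scheduled.

4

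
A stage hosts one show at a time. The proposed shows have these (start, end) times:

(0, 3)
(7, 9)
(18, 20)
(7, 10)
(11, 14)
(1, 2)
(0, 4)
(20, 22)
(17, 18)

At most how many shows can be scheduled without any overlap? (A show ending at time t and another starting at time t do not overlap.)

By end time: (1,2), (0,3), (0,4), (7,9), (7,10), (11,14), (17,18), (18,20), (20,22).
Pick (1,2); next start ≥ 2 → (7,9); next start ≥ 9 → (11,14); next start ≥ 14 → (17,18); next start ≥ 18 → (18,20); next start ≥ 20 → (20,22).
Selected 6 shows.

6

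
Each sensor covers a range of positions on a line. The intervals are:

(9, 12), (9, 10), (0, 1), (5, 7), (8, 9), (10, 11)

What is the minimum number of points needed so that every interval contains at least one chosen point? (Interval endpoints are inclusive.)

By right end: [0,1]  [5,7]  [8,9]  [9,10]  [10,11]  [9,12]
[0,1] uncovered → point at 1; [5,7] uncovered → point at 7; [8,9] uncovered → point at 9; [10,11] uncovered → point at 11.
Points: 1, 7, 9, 11 (4 total).

4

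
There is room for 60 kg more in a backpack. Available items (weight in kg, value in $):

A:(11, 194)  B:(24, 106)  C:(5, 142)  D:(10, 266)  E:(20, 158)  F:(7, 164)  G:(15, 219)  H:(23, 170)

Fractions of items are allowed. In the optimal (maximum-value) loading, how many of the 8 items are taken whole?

Order: C (142/5=28.40) > D (266/10=26.60) > F (164/7=23.43) > A (194/11=17.64) > G (219/15=14.60) > E (158/20=7.90) > H (170/23=7.39) > B (106/24=4.42)
Fill: take C (5 @ 142) → take D (10 @ 266) → take F (7 @ 164) → take A (11 @ 194) → take G (15 @ 219) → take 12/20 of E → 94.80; 60/60 used.
5 item(s) taken whole; one partial (take 12/20 of E).

5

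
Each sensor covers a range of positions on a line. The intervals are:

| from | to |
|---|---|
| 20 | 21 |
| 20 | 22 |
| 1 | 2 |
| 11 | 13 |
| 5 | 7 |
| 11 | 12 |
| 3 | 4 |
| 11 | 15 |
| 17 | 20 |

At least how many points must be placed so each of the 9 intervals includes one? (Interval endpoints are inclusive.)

5

Sorted: [1,2] [3,4] [5,7] [11,12] [11,13] [11,15] [17,20] [20,21] [20,22]
{[1,2]} hit by 2; {[3,4]} hit by 4; {[5,7]} hit by 7; {[11,12],[11,13],[11,15]} hit by 12; {[17,20],[20,21],[20,22]} hit by 20.
Points: 2, 4, 7, 12, 20 (5 total).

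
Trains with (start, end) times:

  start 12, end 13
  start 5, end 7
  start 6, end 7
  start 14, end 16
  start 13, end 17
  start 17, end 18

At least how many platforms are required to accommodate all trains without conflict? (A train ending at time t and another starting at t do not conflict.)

The answer is the maximum number of intervals overlapping at any instant.
starts: [5, 6, 12, 13, 14, 17]
ends:   [7, 7, 13, 16, 17, 18]
s5→1 s6→2  — peak 2.

2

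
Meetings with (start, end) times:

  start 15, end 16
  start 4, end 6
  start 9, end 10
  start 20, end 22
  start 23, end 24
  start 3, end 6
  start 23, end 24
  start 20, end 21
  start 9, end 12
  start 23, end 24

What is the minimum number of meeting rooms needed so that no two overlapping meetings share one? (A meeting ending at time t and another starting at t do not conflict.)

3

Count concurrent intervals with a sweep; the peak is the room count.
Events (time:±→running): 3:+→1 4:+→2 6:-→1 6:-→0 9:+→1 9:+→2 10:-→1 12:-→0 15:+→1 16:-→0 20:+→1 20:+→2 21:-→1 22:-→0 23:+→1 23:+→2 23:+→3 … peak 3.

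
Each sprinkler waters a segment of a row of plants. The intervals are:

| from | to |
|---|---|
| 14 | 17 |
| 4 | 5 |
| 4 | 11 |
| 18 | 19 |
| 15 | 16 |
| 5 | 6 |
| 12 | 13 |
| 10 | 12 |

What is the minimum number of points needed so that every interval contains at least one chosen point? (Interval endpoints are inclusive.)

Sort by right endpoint; whenever an interval is uncovered, place a point at its right end.
Sorted: [4,5] [5,6] [4,11] [10,12] [12,13] [15,16] [14,17] [18,19]
{[4,5],[5,6],[4,11]} hit by 5; {[10,12],[12,13]} hit by 12; {[15,16],[14,17]} hit by 16; {[18,19]} hit by 19.
Points: 5, 12, 16, 19 (4 total).

4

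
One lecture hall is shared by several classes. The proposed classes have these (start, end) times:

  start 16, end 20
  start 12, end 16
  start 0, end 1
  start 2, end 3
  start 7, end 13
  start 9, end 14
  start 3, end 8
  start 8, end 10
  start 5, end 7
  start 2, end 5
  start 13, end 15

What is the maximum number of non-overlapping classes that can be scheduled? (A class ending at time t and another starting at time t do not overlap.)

By end time: (0,1), (2,3), (2,5), (5,7), (3,8), (8,10), (7,13), (9,14), (13,15), (12,16), (16,20).
Pick (0,1); next start ≥ 1 → (2,3); next start ≥ 3 → (5,7); next start ≥ 7 → (8,10); next start ≥ 10 → (13,15); next start ≥ 15 → (16,20).
Selected 6 classes.

6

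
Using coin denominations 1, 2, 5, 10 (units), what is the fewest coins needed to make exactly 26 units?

4

Use the largest denomination that fits, subtract, and repeat.
26 = 2×10 + 1×5 + 1×1
Total coins = 2 + 1 + 1 = 4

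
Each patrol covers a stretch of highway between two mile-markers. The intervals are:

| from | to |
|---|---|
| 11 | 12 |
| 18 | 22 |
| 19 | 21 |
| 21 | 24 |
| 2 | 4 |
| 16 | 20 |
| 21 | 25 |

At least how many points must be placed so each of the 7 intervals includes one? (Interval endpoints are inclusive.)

Sorted: [2,4] [11,12] [16,20] [19,21] [18,22] [21,24] [21,25]
{[2,4]} hit by 4; {[11,12]} hit by 12; {[16,20],[19,21],[18,22]} hit by 20; {[21,24],[21,25]} hit by 24.
Points: 4, 12, 20, 24 (4 total).

4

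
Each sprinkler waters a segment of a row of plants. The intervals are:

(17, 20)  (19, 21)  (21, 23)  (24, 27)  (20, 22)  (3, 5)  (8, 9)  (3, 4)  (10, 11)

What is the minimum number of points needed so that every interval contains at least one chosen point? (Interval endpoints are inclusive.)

6

Sort by right endpoint; whenever an interval is uncovered, place a point at its right end.
By right end: [3,4]  [3,5]  [8,9]  [10,11]  [17,20]  [19,21]  [20,22]  [21,23]  [24,27]
[3,4] uncovered → point at 4; [8,9] uncovered → point at 9; [10,11] uncovered → point at 11; [17,20] uncovered → point at 20; [21,23] uncovered → point at 23; [24,27] uncovered → point at 27.
Points: 4, 9, 11, 20, 23, 27 (6 total).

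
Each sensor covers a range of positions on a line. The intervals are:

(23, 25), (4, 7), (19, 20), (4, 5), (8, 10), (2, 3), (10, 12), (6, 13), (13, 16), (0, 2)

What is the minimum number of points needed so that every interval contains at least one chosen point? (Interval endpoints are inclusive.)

Sort by right endpoint; whenever an interval is uncovered, place a point at its right end.
Sorted: [0,2] [2,3] [4,5] [4,7] [8,10] [10,12] [6,13] [13,16] [19,20] [23,25]
{[0,2],[2,3]} hit by 2; {[4,5],[4,7]} hit by 5; {[8,10],[10,12],[6,13]} hit by 10; {[13,16]} hit by 16; {[19,20]} hit by 20; {[23,25]} hit by 25.
Points: 2, 5, 10, 16, 20, 25 (6 total).

6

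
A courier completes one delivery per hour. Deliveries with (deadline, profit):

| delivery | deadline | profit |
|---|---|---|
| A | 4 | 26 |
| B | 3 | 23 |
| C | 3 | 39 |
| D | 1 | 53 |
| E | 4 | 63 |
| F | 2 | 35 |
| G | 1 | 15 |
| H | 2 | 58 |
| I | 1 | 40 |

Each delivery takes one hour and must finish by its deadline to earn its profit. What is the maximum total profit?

213

By profit: E(d4,63), H(d2,58), D(d1,53), I(d1,40), C(d3,39), F(d2,35), A(d4,26), B(d3,23), G(d1,15)
E→slot 4; H→slot 2; D→slot 1; I skipped; C→slot 3; F skipped; A skipped; B skipped; G skipped.
Profit = 53 + 58 + 39 + 63 = 213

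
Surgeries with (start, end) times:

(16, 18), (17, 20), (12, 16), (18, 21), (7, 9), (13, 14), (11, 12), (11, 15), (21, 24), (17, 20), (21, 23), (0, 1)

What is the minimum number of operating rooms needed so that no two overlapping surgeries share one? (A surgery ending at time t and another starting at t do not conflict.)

3

The answer is the maximum number of intervals overlapping at any instant.
Events (time:±→running): 0:+→1 1:-→0 7:+→1 9:-→0 11:+→1 11:+→2 12:-→1 12:+→2 13:+→3 … peak 3.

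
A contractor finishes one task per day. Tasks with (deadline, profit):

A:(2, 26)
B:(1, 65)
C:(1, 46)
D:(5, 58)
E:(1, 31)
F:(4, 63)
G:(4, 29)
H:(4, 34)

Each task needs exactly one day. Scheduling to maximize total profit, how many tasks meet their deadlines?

Sort by profit descending; place each in the latest free slot ≤ its deadline.
Profit order: B=65 F=63 D=58 C=46 H=34 E=31 G=29 A=26
Assign: B→slot 1, F→slot 4, D→slot 5, C skipped, H→slot 3, E skipped, G→slot 2, A skipped.
Slots: [1:B] [2:G] [3:H] [4:F] [5:D]
5 of 8 scheduled.

5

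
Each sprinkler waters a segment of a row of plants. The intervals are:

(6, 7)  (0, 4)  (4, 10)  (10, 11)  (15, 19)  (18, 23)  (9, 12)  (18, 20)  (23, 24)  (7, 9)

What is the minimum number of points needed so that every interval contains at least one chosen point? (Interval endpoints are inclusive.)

Process intervals by earliest right end; each time one isn't hit yet, stab at its right endpoint.
Sorted: [0,4] [6,7] [7,9] [4,10] [10,11] [9,12] [15,19] [18,20] [18,23] [23,24]
{[0,4]} hit by 4; {[6,7],[7,9],[4,10]} hit by 7; {[10,11],[9,12]} hit by 11; {[15,19],[18,20],[18,23]} hit by 19; {[23,24]} hit by 24.
Points: 4, 7, 11, 19, 24 (5 total).

5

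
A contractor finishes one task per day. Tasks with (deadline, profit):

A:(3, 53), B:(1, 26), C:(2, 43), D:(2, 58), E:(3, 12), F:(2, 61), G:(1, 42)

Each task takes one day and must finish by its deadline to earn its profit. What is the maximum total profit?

172

Take jobs in profit order; each goes to the latest open slot no later than its deadline.
Profit order: F=61 D=58 A=53 C=43 G=42 B=26 E=12
Assign: F→slot 2, D→slot 1, A→slot 3, C skipped, G skipped, B skipped, E skipped.
Slots: [1:D] [2:F] [3:A]
Profit = 58 + 61 + 53 = 172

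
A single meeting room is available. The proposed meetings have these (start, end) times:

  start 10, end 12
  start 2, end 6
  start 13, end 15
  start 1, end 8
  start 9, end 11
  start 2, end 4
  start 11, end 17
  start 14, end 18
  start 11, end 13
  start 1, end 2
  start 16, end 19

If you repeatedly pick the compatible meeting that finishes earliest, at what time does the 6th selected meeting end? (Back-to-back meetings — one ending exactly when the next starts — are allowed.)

Order by finish time; keep every interval that doesn't clash with the previous kept one.
By end time: (1,2), (2,4), (2,6), (1,8), (9,11), (10,12), (11,13), (13,15), (11,17), (14,18), (16,19).
Pick (1,2); next start ≥ 2 → (2,4); next start ≥ 4 → (9,11); next start ≥ 11 → (11,13); next start ≥ 13 → (13,15); next start ≥ 15 → (16,19).
Selected: (1,2) (2,4) (9,11) (11,13) (13,15) (16,19)

19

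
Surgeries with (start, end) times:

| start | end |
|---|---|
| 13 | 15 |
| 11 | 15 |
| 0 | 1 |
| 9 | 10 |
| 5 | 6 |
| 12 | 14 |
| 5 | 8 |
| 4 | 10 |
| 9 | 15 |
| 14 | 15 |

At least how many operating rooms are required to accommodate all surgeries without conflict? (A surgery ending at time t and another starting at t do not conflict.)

4

The answer is the maximum number of intervals overlapping at any instant.
Events (time:±→running): 0:+→1 1:-→0 4:+→1 5:+→2 5:+→3 6:-→2 8:-→1 9:+→2 9:+→3 10:-→2 10:-→1 11:+→2 12:+→3 13:+→4 … peak 4.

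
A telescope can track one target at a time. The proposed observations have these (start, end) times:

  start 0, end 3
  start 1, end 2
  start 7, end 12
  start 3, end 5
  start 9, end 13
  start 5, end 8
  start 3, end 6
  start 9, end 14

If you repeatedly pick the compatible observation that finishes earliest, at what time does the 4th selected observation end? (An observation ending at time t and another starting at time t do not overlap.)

Order by finish time; keep every interval that doesn't clash with the previous kept one.
By end time: (1,2), (0,3), (3,5), (3,6), (5,8), (7,12), (9,13), (9,14).
Pick (1,2); next start ≥ 2 → (3,5); next start ≥ 5 → (5,8); next start ≥ 8 → (9,13).
Selected: (1,2) (3,5) (5,8) (9,13)

13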